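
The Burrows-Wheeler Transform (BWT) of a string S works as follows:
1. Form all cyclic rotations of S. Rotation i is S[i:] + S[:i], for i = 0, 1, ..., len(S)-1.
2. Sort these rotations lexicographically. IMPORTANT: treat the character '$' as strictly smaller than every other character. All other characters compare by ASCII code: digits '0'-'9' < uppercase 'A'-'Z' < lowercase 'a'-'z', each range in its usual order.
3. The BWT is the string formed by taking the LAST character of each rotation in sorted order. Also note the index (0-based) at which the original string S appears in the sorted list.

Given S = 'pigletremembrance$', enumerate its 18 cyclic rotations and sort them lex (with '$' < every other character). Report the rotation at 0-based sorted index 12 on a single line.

Answer: membrance$pigletre

Derivation:
All 18 rotations (rotation i = S[i:]+S[:i]):
  rot[0] = pigletremembrance$
  rot[1] = igletremembrance$p
  rot[2] = gletremembrance$pi
  rot[3] = letremembrance$pig
  rot[4] = etremembrance$pigl
  rot[5] = tremembrance$pigle
  rot[6] = remembrance$piglet
  rot[7] = emembrance$pigletr
  rot[8] = membrance$pigletre
  rot[9] = embrance$pigletrem
  rot[10] = mbrance$pigletreme
  rot[11] = brance$pigletremem
  rot[12] = rance$pigletrememb
  rot[13] = ance$pigletremembr
  rot[14] = nce$pigletremembra
  rot[15] = ce$pigletremembran
  rot[16] = e$pigletremembranc
  rot[17] = $pigletremembrance
Sorted (with $ < everything):
  sorted[0] = $pigletremembrance
  sorted[1] = ance$pigletremembr
  sorted[2] = brance$pigletremem
  sorted[3] = ce$pigletremembran
  sorted[4] = e$pigletremembranc
  sorted[5] = embrance$pigletrem
  sorted[6] = emembrance$pigletr
  sorted[7] = etremembrance$pigl
  sorted[8] = gletremembrance$pi
  sorted[9] = igletremembrance$p
  sorted[10] = letremembrance$pig
  sorted[11] = mbrance$pigletreme
  sorted[12] = membrance$pigletre
  sorted[13] = nce$pigletremembra
  sorted[14] = pigletremembrance$
  sorted[15] = rance$pigletrememb
  sorted[16] = remembrance$piglet
  sorted[17] = tremembrance$pigle
sorted[12] = membrance$pigletre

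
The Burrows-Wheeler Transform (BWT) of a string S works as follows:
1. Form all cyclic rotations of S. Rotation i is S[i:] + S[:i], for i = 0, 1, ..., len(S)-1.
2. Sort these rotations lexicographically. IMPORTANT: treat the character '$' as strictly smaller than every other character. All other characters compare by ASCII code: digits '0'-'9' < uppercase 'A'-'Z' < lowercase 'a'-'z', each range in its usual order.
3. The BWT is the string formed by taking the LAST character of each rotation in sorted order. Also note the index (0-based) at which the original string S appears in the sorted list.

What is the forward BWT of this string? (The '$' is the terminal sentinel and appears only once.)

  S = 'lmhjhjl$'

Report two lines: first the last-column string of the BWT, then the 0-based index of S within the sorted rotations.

Answer: lmjhhj$l
6

Derivation:
All 8 rotations (rotation i = S[i:]+S[:i]):
  rot[0] = lmhjhjl$
  rot[1] = mhjhjl$l
  rot[2] = hjhjl$lm
  rot[3] = jhjl$lmh
  rot[4] = hjl$lmhj
  rot[5] = jl$lmhjh
  rot[6] = l$lmhjhj
  rot[7] = $lmhjhjl
Sorted (with $ < everything):
  sorted[0] = $lmhjhjl  (last char: 'l')
  sorted[1] = hjhjl$lm  (last char: 'm')
  sorted[2] = hjl$lmhj  (last char: 'j')
  sorted[3] = jhjl$lmh  (last char: 'h')
  sorted[4] = jl$lmhjh  (last char: 'h')
  sorted[5] = l$lmhjhj  (last char: 'j')
  sorted[6] = lmhjhjl$  (last char: '$')
  sorted[7] = mhjhjl$l  (last char: 'l')
Last column: lmjhhj$l
Original string S is at sorted index 6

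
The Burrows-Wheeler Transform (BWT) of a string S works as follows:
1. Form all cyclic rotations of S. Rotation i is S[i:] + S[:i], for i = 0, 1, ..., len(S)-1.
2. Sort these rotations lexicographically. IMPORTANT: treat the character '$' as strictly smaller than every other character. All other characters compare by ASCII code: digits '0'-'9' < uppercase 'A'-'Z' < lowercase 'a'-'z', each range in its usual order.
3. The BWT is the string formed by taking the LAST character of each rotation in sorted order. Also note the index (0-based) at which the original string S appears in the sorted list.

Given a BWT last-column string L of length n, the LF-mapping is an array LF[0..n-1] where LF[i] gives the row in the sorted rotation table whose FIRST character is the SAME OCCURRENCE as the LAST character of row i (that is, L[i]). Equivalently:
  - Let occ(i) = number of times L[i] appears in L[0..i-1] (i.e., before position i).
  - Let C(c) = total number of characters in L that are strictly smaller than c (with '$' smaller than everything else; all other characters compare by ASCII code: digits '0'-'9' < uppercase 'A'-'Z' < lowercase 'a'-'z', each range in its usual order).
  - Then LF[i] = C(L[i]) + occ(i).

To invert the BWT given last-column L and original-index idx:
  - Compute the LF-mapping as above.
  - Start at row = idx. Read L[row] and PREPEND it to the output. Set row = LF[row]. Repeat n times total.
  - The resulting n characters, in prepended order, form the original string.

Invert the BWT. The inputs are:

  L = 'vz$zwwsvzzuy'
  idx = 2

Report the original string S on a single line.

Answer: uzzswwvyzzv$

Derivation:
LF mapping: 3 8 0 9 5 6 1 4 10 11 2 7
Walk LF starting at row 2, prepending L[row]:
  step 1: row=2, L[2]='$', prepend. Next row=LF[2]=0
  step 2: row=0, L[0]='v', prepend. Next row=LF[0]=3
  step 3: row=3, L[3]='z', prepend. Next row=LF[3]=9
  step 4: row=9, L[9]='z', prepend. Next row=LF[9]=11
  step 5: row=11, L[11]='y', prepend. Next row=LF[11]=7
  step 6: row=7, L[7]='v', prepend. Next row=LF[7]=4
  step 7: row=4, L[4]='w', prepend. Next row=LF[4]=5
  step 8: row=5, L[5]='w', prepend. Next row=LF[5]=6
  step 9: row=6, L[6]='s', prepend. Next row=LF[6]=1
  step 10: row=1, L[1]='z', prepend. Next row=LF[1]=8
  step 11: row=8, L[8]='z', prepend. Next row=LF[8]=10
  step 12: row=10, L[10]='u', prepend. Next row=LF[10]=2
Reversed output: uzzswwvyzzv$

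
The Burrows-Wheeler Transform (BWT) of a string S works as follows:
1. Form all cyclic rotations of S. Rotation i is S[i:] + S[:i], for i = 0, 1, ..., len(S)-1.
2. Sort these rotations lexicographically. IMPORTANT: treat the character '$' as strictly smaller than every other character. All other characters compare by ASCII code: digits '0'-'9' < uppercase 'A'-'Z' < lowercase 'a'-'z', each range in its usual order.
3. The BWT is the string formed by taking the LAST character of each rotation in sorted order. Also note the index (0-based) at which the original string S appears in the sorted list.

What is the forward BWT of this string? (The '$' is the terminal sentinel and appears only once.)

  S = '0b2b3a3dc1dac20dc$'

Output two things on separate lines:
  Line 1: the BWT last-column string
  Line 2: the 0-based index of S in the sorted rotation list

All 18 rotations (rotation i = S[i:]+S[:i]):
  rot[0] = 0b2b3a3dc1dac20dc$
  rot[1] = b2b3a3dc1dac20dc$0
  rot[2] = 2b3a3dc1dac20dc$0b
  rot[3] = b3a3dc1dac20dc$0b2
  rot[4] = 3a3dc1dac20dc$0b2b
  rot[5] = a3dc1dac20dc$0b2b3
  rot[6] = 3dc1dac20dc$0b2b3a
  rot[7] = dc1dac20dc$0b2b3a3
  rot[8] = c1dac20dc$0b2b3a3d
  rot[9] = 1dac20dc$0b2b3a3dc
  rot[10] = dac20dc$0b2b3a3dc1
  rot[11] = ac20dc$0b2b3a3dc1d
  rot[12] = c20dc$0b2b3a3dc1da
  rot[13] = 20dc$0b2b3a3dc1dac
  rot[14] = 0dc$0b2b3a3dc1dac2
  rot[15] = dc$0b2b3a3dc1dac20
  rot[16] = c$0b2b3a3dc1dac20d
  rot[17] = $0b2b3a3dc1dac20dc
Sorted (with $ < everything):
  sorted[0] = $0b2b3a3dc1dac20dc  (last char: 'c')
  sorted[1] = 0b2b3a3dc1dac20dc$  (last char: '$')
  sorted[2] = 0dc$0b2b3a3dc1dac2  (last char: '2')
  sorted[3] = 1dac20dc$0b2b3a3dc  (last char: 'c')
  sorted[4] = 20dc$0b2b3a3dc1dac  (last char: 'c')
  sorted[5] = 2b3a3dc1dac20dc$0b  (last char: 'b')
  sorted[6] = 3a3dc1dac20dc$0b2b  (last char: 'b')
  sorted[7] = 3dc1dac20dc$0b2b3a  (last char: 'a')
  sorted[8] = a3dc1dac20dc$0b2b3  (last char: '3')
  sorted[9] = ac20dc$0b2b3a3dc1d  (last char: 'd')
  sorted[10] = b2b3a3dc1dac20dc$0  (last char: '0')
  sorted[11] = b3a3dc1dac20dc$0b2  (last char: '2')
  sorted[12] = c$0b2b3a3dc1dac20d  (last char: 'd')
  sorted[13] = c1dac20dc$0b2b3a3d  (last char: 'd')
  sorted[14] = c20dc$0b2b3a3dc1da  (last char: 'a')
  sorted[15] = dac20dc$0b2b3a3dc1  (last char: '1')
  sorted[16] = dc$0b2b3a3dc1dac20  (last char: '0')
  sorted[17] = dc1dac20dc$0b2b3a3  (last char: '3')
Last column: c$2ccbba3d02dda103
Original string S is at sorted index 1

Answer: c$2ccbba3d02dda103
1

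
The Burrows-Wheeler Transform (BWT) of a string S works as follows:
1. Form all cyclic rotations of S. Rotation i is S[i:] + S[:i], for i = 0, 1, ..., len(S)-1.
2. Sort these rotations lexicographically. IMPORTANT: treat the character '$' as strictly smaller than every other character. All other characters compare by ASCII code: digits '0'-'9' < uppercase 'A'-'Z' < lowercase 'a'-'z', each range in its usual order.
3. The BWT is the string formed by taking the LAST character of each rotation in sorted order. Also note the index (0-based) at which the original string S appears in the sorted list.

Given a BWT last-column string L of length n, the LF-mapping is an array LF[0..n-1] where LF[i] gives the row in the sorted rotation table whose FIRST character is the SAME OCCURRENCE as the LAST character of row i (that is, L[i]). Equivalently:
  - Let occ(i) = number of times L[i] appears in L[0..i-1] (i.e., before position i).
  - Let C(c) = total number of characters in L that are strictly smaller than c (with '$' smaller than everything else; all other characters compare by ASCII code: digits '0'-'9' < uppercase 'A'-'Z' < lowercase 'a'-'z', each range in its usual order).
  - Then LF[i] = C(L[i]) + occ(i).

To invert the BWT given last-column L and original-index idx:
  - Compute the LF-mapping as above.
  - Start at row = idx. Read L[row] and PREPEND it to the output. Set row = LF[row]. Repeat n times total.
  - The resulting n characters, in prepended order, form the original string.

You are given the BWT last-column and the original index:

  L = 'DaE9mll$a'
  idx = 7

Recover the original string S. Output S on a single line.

Answer: llama9ED$

Derivation:
LF mapping: 2 4 3 1 8 6 7 0 5
Walk LF starting at row 7, prepending L[row]:
  step 1: row=7, L[7]='$', prepend. Next row=LF[7]=0
  step 2: row=0, L[0]='D', prepend. Next row=LF[0]=2
  step 3: row=2, L[2]='E', prepend. Next row=LF[2]=3
  step 4: row=3, L[3]='9', prepend. Next row=LF[3]=1
  step 5: row=1, L[1]='a', prepend. Next row=LF[1]=4
  step 6: row=4, L[4]='m', prepend. Next row=LF[4]=8
  step 7: row=8, L[8]='a', prepend. Next row=LF[8]=5
  step 8: row=5, L[5]='l', prepend. Next row=LF[5]=6
  step 9: row=6, L[6]='l', prepend. Next row=LF[6]=7
Reversed output: llama9ED$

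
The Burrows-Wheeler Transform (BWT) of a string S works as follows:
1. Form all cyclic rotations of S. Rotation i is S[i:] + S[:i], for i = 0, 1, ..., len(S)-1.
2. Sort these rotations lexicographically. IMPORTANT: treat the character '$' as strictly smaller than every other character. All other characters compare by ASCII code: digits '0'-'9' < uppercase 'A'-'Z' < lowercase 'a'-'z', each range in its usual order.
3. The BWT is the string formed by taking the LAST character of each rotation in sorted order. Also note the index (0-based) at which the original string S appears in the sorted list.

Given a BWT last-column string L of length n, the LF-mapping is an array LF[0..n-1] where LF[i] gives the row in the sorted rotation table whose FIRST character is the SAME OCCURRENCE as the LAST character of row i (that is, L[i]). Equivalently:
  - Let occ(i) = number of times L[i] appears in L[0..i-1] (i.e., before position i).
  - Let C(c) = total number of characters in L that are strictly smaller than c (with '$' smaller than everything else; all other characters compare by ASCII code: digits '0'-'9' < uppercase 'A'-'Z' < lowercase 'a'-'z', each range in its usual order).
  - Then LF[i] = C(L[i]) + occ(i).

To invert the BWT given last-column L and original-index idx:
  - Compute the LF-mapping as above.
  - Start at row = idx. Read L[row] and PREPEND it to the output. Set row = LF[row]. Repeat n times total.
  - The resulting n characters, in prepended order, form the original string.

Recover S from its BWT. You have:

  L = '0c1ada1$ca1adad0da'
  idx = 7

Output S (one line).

Answer: a1acaaaddd1a10dc0$

Derivation:
LF mapping: 1 12 3 6 14 7 4 0 13 8 5 9 15 10 16 2 17 11
Walk LF starting at row 7, prepending L[row]:
  step 1: row=7, L[7]='$', prepend. Next row=LF[7]=0
  step 2: row=0, L[0]='0', prepend. Next row=LF[0]=1
  step 3: row=1, L[1]='c', prepend. Next row=LF[1]=12
  step 4: row=12, L[12]='d', prepend. Next row=LF[12]=15
  step 5: row=15, L[15]='0', prepend. Next row=LF[15]=2
  step 6: row=2, L[2]='1', prepend. Next row=LF[2]=3
  step 7: row=3, L[3]='a', prepend. Next row=LF[3]=6
  step 8: row=6, L[6]='1', prepend. Next row=LF[6]=4
  step 9: row=4, L[4]='d', prepend. Next row=LF[4]=14
  step 10: row=14, L[14]='d', prepend. Next row=LF[14]=16
  step 11: row=16, L[16]='d', prepend. Next row=LF[16]=17
  step 12: row=17, L[17]='a', prepend. Next row=LF[17]=11
  step 13: row=11, L[11]='a', prepend. Next row=LF[11]=9
  step 14: row=9, L[9]='a', prepend. Next row=LF[9]=8
  step 15: row=8, L[8]='c', prepend. Next row=LF[8]=13
  step 16: row=13, L[13]='a', prepend. Next row=LF[13]=10
  step 17: row=10, L[10]='1', prepend. Next row=LF[10]=5
  step 18: row=5, L[5]='a', prepend. Next row=LF[5]=7
Reversed output: a1acaaaddd1a10dc0$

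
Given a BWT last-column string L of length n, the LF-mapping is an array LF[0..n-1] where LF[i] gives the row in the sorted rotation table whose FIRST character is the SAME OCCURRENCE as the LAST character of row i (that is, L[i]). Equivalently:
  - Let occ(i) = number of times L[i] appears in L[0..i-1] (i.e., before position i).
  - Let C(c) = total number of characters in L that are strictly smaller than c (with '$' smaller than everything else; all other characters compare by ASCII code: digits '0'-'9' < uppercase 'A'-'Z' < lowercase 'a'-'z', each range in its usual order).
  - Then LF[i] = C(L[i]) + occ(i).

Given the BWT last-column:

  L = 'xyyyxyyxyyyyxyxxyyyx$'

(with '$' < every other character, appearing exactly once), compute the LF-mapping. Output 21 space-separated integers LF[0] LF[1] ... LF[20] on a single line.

Char counts: '$':1, 'x':7, 'y':13
C (first-col start): C('$')=0, C('x')=1, C('y')=8
L[0]='x': occ=0, LF[0]=C('x')+0=1+0=1
L[1]='y': occ=0, LF[1]=C('y')+0=8+0=8
L[2]='y': occ=1, LF[2]=C('y')+1=8+1=9
L[3]='y': occ=2, LF[3]=C('y')+2=8+2=10
L[4]='x': occ=1, LF[4]=C('x')+1=1+1=2
L[5]='y': occ=3, LF[5]=C('y')+3=8+3=11
L[6]='y': occ=4, LF[6]=C('y')+4=8+4=12
L[7]='x': occ=2, LF[7]=C('x')+2=1+2=3
L[8]='y': occ=5, LF[8]=C('y')+5=8+5=13
L[9]='y': occ=6, LF[9]=C('y')+6=8+6=14
L[10]='y': occ=7, LF[10]=C('y')+7=8+7=15
L[11]='y': occ=8, LF[11]=C('y')+8=8+8=16
L[12]='x': occ=3, LF[12]=C('x')+3=1+3=4
L[13]='y': occ=9, LF[13]=C('y')+9=8+9=17
L[14]='x': occ=4, LF[14]=C('x')+4=1+4=5
L[15]='x': occ=5, LF[15]=C('x')+5=1+5=6
L[16]='y': occ=10, LF[16]=C('y')+10=8+10=18
L[17]='y': occ=11, LF[17]=C('y')+11=8+11=19
L[18]='y': occ=12, LF[18]=C('y')+12=8+12=20
L[19]='x': occ=6, LF[19]=C('x')+6=1+6=7
L[20]='$': occ=0, LF[20]=C('$')+0=0+0=0

Answer: 1 8 9 10 2 11 12 3 13 14 15 16 4 17 5 6 18 19 20 7 0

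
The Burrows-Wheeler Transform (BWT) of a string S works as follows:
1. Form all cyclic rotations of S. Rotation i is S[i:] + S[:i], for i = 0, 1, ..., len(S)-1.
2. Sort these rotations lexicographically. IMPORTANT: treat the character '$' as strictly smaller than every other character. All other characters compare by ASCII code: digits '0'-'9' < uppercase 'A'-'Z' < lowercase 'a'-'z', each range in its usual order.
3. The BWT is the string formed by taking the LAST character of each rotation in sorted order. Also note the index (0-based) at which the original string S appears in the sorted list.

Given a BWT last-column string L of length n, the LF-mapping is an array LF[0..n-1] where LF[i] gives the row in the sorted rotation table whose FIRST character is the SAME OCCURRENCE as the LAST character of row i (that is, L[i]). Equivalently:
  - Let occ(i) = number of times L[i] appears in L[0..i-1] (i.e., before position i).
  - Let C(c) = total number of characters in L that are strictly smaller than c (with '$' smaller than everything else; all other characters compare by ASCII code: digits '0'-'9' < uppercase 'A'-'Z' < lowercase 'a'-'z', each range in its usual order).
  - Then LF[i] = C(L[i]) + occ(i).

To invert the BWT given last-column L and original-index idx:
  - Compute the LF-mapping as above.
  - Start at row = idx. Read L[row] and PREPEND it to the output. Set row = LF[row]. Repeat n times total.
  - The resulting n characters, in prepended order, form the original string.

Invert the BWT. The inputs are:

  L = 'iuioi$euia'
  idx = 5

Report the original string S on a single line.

Answer: iieiuauoi$

Derivation:
LF mapping: 3 8 4 7 5 0 2 9 6 1
Walk LF starting at row 5, prepending L[row]:
  step 1: row=5, L[5]='$', prepend. Next row=LF[5]=0
  step 2: row=0, L[0]='i', prepend. Next row=LF[0]=3
  step 3: row=3, L[3]='o', prepend. Next row=LF[3]=7
  step 4: row=7, L[7]='u', prepend. Next row=LF[7]=9
  step 5: row=9, L[9]='a', prepend. Next row=LF[9]=1
  step 6: row=1, L[1]='u', prepend. Next row=LF[1]=8
  step 7: row=8, L[8]='i', prepend. Next row=LF[8]=6
  step 8: row=6, L[6]='e', prepend. Next row=LF[6]=2
  step 9: row=2, L[2]='i', prepend. Next row=LF[2]=4
  step 10: row=4, L[4]='i', prepend. Next row=LF[4]=5
Reversed output: iieiuauoi$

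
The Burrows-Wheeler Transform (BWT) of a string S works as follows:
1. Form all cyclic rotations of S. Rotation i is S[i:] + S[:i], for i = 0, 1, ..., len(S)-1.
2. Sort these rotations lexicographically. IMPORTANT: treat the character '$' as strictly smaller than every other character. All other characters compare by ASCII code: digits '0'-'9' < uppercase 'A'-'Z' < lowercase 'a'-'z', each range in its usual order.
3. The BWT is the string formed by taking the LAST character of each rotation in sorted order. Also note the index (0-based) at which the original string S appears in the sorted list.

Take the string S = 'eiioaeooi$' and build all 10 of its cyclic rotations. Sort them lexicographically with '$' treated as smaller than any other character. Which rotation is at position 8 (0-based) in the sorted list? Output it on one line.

Answer: oi$eiioaeo

Derivation:
All 10 rotations (rotation i = S[i:]+S[:i]):
  rot[0] = eiioaeooi$
  rot[1] = iioaeooi$e
  rot[2] = ioaeooi$ei
  rot[3] = oaeooi$eii
  rot[4] = aeooi$eiio
  rot[5] = eooi$eiioa
  rot[6] = ooi$eiioae
  rot[7] = oi$eiioaeo
  rot[8] = i$eiioaeoo
  rot[9] = $eiioaeooi
Sorted (with $ < everything):
  sorted[0] = $eiioaeooi
  sorted[1] = aeooi$eiio
  sorted[2] = eiioaeooi$
  sorted[3] = eooi$eiioa
  sorted[4] = i$eiioaeoo
  sorted[5] = iioaeooi$e
  sorted[6] = ioaeooi$ei
  sorted[7] = oaeooi$eii
  sorted[8] = oi$eiioaeo
  sorted[9] = ooi$eiioae
sorted[8] = oi$eiioaeo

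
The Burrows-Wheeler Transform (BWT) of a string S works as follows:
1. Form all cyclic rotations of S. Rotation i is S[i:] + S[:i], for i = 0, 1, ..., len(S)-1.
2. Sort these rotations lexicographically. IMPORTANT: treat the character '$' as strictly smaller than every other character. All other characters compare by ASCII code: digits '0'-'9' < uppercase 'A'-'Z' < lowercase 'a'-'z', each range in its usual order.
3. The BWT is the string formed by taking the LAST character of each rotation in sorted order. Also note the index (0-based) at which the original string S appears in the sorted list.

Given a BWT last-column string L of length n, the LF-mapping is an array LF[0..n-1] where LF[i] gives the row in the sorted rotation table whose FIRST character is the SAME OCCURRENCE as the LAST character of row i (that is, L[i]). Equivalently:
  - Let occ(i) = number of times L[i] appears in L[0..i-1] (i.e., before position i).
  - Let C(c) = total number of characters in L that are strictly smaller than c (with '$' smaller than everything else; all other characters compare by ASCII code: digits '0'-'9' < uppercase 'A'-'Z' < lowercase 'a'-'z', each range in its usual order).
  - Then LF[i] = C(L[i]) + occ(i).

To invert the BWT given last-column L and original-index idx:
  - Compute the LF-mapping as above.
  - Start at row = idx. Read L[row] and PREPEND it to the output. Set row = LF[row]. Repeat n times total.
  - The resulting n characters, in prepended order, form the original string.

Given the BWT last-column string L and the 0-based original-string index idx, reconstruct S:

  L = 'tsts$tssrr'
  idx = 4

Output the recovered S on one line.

Answer: ssrtrtsst$

Derivation:
LF mapping: 7 3 8 4 0 9 5 6 1 2
Walk LF starting at row 4, prepending L[row]:
  step 1: row=4, L[4]='$', prepend. Next row=LF[4]=0
  step 2: row=0, L[0]='t', prepend. Next row=LF[0]=7
  step 3: row=7, L[7]='s', prepend. Next row=LF[7]=6
  step 4: row=6, L[6]='s', prepend. Next row=LF[6]=5
  step 5: row=5, L[5]='t', prepend. Next row=LF[5]=9
  step 6: row=9, L[9]='r', prepend. Next row=LF[9]=2
  step 7: row=2, L[2]='t', prepend. Next row=LF[2]=8
  step 8: row=8, L[8]='r', prepend. Next row=LF[8]=1
  step 9: row=1, L[1]='s', prepend. Next row=LF[1]=3
  step 10: row=3, L[3]='s', prepend. Next row=LF[3]=4
Reversed output: ssrtrtsst$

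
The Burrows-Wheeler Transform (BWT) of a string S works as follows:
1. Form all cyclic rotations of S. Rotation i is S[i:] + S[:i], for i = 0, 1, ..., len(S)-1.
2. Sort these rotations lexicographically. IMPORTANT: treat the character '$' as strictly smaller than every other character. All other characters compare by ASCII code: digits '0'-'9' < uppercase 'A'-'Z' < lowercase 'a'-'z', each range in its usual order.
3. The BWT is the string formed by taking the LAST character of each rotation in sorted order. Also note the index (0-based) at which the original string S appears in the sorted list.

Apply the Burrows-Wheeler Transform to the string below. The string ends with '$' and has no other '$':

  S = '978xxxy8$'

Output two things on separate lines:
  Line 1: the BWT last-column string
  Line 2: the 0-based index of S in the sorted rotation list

All 9 rotations (rotation i = S[i:]+S[:i]):
  rot[0] = 978xxxy8$
  rot[1] = 78xxxy8$9
  rot[2] = 8xxxy8$97
  rot[3] = xxxy8$978
  rot[4] = xxy8$978x
  rot[5] = xy8$978xx
  rot[6] = y8$978xxx
  rot[7] = 8$978xxxy
  rot[8] = $978xxxy8
Sorted (with $ < everything):
  sorted[0] = $978xxxy8  (last char: '8')
  sorted[1] = 78xxxy8$9  (last char: '9')
  sorted[2] = 8$978xxxy  (last char: 'y')
  sorted[3] = 8xxxy8$97  (last char: '7')
  sorted[4] = 978xxxy8$  (last char: '$')
  sorted[5] = xxxy8$978  (last char: '8')
  sorted[6] = xxy8$978x  (last char: 'x')
  sorted[7] = xy8$978xx  (last char: 'x')
  sorted[8] = y8$978xxx  (last char: 'x')
Last column: 89y7$8xxx
Original string S is at sorted index 4

Answer: 89y7$8xxx
4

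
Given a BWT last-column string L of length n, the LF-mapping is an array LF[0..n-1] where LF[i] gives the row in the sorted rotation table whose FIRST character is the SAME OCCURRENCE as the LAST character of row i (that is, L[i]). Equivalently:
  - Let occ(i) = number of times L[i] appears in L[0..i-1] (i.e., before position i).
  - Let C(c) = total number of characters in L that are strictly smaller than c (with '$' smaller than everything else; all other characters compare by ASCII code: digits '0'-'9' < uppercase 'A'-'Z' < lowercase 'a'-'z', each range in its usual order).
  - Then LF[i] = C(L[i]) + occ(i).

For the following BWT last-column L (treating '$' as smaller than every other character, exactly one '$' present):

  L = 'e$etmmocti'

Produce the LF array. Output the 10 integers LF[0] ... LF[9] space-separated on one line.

Answer: 2 0 3 8 5 6 7 1 9 4

Derivation:
Char counts: '$':1, 'c':1, 'e':2, 'i':1, 'm':2, 'o':1, 't':2
C (first-col start): C('$')=0, C('c')=1, C('e')=2, C('i')=4, C('m')=5, C('o')=7, C('t')=8
L[0]='e': occ=0, LF[0]=C('e')+0=2+0=2
L[1]='$': occ=0, LF[1]=C('$')+0=0+0=0
L[2]='e': occ=1, LF[2]=C('e')+1=2+1=3
L[3]='t': occ=0, LF[3]=C('t')+0=8+0=8
L[4]='m': occ=0, LF[4]=C('m')+0=5+0=5
L[5]='m': occ=1, LF[5]=C('m')+1=5+1=6
L[6]='o': occ=0, LF[6]=C('o')+0=7+0=7
L[7]='c': occ=0, LF[7]=C('c')+0=1+0=1
L[8]='t': occ=1, LF[8]=C('t')+1=8+1=9
L[9]='i': occ=0, LF[9]=C('i')+0=4+0=4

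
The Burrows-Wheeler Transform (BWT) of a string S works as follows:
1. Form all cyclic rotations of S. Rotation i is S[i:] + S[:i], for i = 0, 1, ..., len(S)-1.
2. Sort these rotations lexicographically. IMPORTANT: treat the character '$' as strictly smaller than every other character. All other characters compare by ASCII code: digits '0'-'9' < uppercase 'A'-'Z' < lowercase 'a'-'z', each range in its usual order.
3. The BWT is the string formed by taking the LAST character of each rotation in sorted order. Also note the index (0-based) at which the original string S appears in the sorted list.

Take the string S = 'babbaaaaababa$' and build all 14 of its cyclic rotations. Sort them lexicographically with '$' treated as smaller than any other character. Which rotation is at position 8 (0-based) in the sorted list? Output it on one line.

All 14 rotations (rotation i = S[i:]+S[:i]):
  rot[0] = babbaaaaababa$
  rot[1] = abbaaaaababa$b
  rot[2] = bbaaaaababa$ba
  rot[3] = baaaaababa$bab
  rot[4] = aaaaababa$babb
  rot[5] = aaaababa$babba
  rot[6] = aaababa$babbaa
  rot[7] = aababa$babbaaa
  rot[8] = ababa$babbaaaa
  rot[9] = baba$babbaaaaa
  rot[10] = aba$babbaaaaab
  rot[11] = ba$babbaaaaaba
  rot[12] = a$babbaaaaabab
  rot[13] = $babbaaaaababa
Sorted (with $ < everything):
  sorted[0] = $babbaaaaababa
  sorted[1] = a$babbaaaaabab
  sorted[2] = aaaaababa$babb
  sorted[3] = aaaababa$babba
  sorted[4] = aaababa$babbaa
  sorted[5] = aababa$babbaaa
  sorted[6] = aba$babbaaaaab
  sorted[7] = ababa$babbaaaa
  sorted[8] = abbaaaaababa$b
  sorted[9] = ba$babbaaaaaba
  sorted[10] = baaaaababa$bab
  sorted[11] = baba$babbaaaaa
  sorted[12] = babbaaaaababa$
  sorted[13] = bbaaaaababa$ba
sorted[8] = abbaaaaababa$b

Answer: abbaaaaababa$b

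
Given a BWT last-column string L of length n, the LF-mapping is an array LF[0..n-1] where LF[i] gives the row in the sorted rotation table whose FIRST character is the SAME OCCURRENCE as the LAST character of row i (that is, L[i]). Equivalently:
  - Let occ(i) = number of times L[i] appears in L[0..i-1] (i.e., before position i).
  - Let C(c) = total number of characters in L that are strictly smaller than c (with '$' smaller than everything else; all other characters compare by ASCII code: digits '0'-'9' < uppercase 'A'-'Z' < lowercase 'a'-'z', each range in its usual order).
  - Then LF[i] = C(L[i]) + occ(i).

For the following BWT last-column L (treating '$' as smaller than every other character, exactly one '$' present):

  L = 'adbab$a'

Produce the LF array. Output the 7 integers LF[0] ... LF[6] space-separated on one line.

Char counts: '$':1, 'a':3, 'b':2, 'd':1
C (first-col start): C('$')=0, C('a')=1, C('b')=4, C('d')=6
L[0]='a': occ=0, LF[0]=C('a')+0=1+0=1
L[1]='d': occ=0, LF[1]=C('d')+0=6+0=6
L[2]='b': occ=0, LF[2]=C('b')+0=4+0=4
L[3]='a': occ=1, LF[3]=C('a')+1=1+1=2
L[4]='b': occ=1, LF[4]=C('b')+1=4+1=5
L[5]='$': occ=0, LF[5]=C('$')+0=0+0=0
L[6]='a': occ=2, LF[6]=C('a')+2=1+2=3

Answer: 1 6 4 2 5 0 3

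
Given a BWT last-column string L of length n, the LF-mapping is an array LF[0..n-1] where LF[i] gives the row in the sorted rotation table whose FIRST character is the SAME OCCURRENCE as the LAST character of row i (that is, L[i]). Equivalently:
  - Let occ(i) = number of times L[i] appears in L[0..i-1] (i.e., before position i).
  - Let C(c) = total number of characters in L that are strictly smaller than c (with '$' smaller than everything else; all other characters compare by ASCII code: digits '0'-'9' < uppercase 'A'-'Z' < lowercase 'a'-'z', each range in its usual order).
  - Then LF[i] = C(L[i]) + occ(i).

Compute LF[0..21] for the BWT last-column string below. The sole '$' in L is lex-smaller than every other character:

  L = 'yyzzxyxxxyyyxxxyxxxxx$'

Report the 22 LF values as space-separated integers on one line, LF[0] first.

Answer: 13 14 20 21 1 15 2 3 4 16 17 18 5 6 7 19 8 9 10 11 12 0

Derivation:
Char counts: '$':1, 'x':12, 'y':7, 'z':2
C (first-col start): C('$')=0, C('x')=1, C('y')=13, C('z')=20
L[0]='y': occ=0, LF[0]=C('y')+0=13+0=13
L[1]='y': occ=1, LF[1]=C('y')+1=13+1=14
L[2]='z': occ=0, LF[2]=C('z')+0=20+0=20
L[3]='z': occ=1, LF[3]=C('z')+1=20+1=21
L[4]='x': occ=0, LF[4]=C('x')+0=1+0=1
L[5]='y': occ=2, LF[5]=C('y')+2=13+2=15
L[6]='x': occ=1, LF[6]=C('x')+1=1+1=2
L[7]='x': occ=2, LF[7]=C('x')+2=1+2=3
L[8]='x': occ=3, LF[8]=C('x')+3=1+3=4
L[9]='y': occ=3, LF[9]=C('y')+3=13+3=16
L[10]='y': occ=4, LF[10]=C('y')+4=13+4=17
L[11]='y': occ=5, LF[11]=C('y')+5=13+5=18
L[12]='x': occ=4, LF[12]=C('x')+4=1+4=5
L[13]='x': occ=5, LF[13]=C('x')+5=1+5=6
L[14]='x': occ=6, LF[14]=C('x')+6=1+6=7
L[15]='y': occ=6, LF[15]=C('y')+6=13+6=19
L[16]='x': occ=7, LF[16]=C('x')+7=1+7=8
L[17]='x': occ=8, LF[17]=C('x')+8=1+8=9
L[18]='x': occ=9, LF[18]=C('x')+9=1+9=10
L[19]='x': occ=10, LF[19]=C('x')+10=1+10=11
L[20]='x': occ=11, LF[20]=C('x')+11=1+11=12
L[21]='$': occ=0, LF[21]=C('$')+0=0+0=0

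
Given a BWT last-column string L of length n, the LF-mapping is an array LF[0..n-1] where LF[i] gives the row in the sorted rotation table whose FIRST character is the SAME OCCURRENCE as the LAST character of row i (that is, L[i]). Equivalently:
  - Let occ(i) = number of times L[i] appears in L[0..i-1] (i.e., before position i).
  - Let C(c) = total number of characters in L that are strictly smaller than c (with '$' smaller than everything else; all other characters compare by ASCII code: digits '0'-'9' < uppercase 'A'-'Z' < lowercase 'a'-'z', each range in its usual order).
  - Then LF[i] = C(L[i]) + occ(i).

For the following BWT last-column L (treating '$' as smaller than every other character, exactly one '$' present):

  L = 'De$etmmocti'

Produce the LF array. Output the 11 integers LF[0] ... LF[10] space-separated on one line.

Answer: 1 3 0 4 9 6 7 8 2 10 5

Derivation:
Char counts: '$':1, 'D':1, 'c':1, 'e':2, 'i':1, 'm':2, 'o':1, 't':2
C (first-col start): C('$')=0, C('D')=1, C('c')=2, C('e')=3, C('i')=5, C('m')=6, C('o')=8, C('t')=9
L[0]='D': occ=0, LF[0]=C('D')+0=1+0=1
L[1]='e': occ=0, LF[1]=C('e')+0=3+0=3
L[2]='$': occ=0, LF[2]=C('$')+0=0+0=0
L[3]='e': occ=1, LF[3]=C('e')+1=3+1=4
L[4]='t': occ=0, LF[4]=C('t')+0=9+0=9
L[5]='m': occ=0, LF[5]=C('m')+0=6+0=6
L[6]='m': occ=1, LF[6]=C('m')+1=6+1=7
L[7]='o': occ=0, LF[7]=C('o')+0=8+0=8
L[8]='c': occ=0, LF[8]=C('c')+0=2+0=2
L[9]='t': occ=1, LF[9]=C('t')+1=9+1=10
L[10]='i': occ=0, LF[10]=C('i')+0=5+0=5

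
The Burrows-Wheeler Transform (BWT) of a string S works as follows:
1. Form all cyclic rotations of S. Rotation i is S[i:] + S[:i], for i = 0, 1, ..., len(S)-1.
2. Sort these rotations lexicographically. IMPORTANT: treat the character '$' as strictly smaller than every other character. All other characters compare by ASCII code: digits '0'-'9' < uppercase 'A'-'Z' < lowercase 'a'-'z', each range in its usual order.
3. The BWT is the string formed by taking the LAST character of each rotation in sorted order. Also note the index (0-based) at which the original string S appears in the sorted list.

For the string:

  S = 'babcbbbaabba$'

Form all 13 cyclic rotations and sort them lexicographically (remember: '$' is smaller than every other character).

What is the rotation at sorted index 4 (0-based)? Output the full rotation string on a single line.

All 13 rotations (rotation i = S[i:]+S[:i]):
  rot[0] = babcbbbaabba$
  rot[1] = abcbbbaabba$b
  rot[2] = bcbbbaabba$ba
  rot[3] = cbbbaabba$bab
  rot[4] = bbbaabba$babc
  rot[5] = bbaabba$babcb
  rot[6] = baabba$babcbb
  rot[7] = aabba$babcbbb
  rot[8] = abba$babcbbba
  rot[9] = bba$babcbbbaa
  rot[10] = ba$babcbbbaab
  rot[11] = a$babcbbbaabb
  rot[12] = $babcbbbaabba
Sorted (with $ < everything):
  sorted[0] = $babcbbbaabba
  sorted[1] = a$babcbbbaabb
  sorted[2] = aabba$babcbbb
  sorted[3] = abba$babcbbba
  sorted[4] = abcbbbaabba$b
  sorted[5] = ba$babcbbbaab
  sorted[6] = baabba$babcbb
  sorted[7] = babcbbbaabba$
  sorted[8] = bba$babcbbbaa
  sorted[9] = bbaabba$babcb
  sorted[10] = bbbaabba$babc
  sorted[11] = bcbbbaabba$ba
  sorted[12] = cbbbaabba$bab
sorted[4] = abcbbbaabba$b

Answer: abcbbbaabba$b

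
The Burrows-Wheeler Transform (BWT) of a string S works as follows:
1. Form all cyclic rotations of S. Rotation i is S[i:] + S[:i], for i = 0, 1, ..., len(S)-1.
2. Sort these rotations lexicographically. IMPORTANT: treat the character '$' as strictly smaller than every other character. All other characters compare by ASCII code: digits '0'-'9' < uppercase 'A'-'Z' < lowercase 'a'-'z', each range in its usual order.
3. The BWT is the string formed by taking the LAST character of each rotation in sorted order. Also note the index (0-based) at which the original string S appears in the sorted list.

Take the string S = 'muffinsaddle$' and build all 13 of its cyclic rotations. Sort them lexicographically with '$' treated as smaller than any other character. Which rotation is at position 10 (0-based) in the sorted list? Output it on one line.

Answer: nsaddle$muffi

Derivation:
All 13 rotations (rotation i = S[i:]+S[:i]):
  rot[0] = muffinsaddle$
  rot[1] = uffinsaddle$m
  rot[2] = ffinsaddle$mu
  rot[3] = finsaddle$muf
  rot[4] = insaddle$muff
  rot[5] = nsaddle$muffi
  rot[6] = saddle$muffin
  rot[7] = addle$muffins
  rot[8] = ddle$muffinsa
  rot[9] = dle$muffinsad
  rot[10] = le$muffinsadd
  rot[11] = e$muffinsaddl
  rot[12] = $muffinsaddle
Sorted (with $ < everything):
  sorted[0] = $muffinsaddle
  sorted[1] = addle$muffins
  sorted[2] = ddle$muffinsa
  sorted[3] = dle$muffinsad
  sorted[4] = e$muffinsaddl
  sorted[5] = ffinsaddle$mu
  sorted[6] = finsaddle$muf
  sorted[7] = insaddle$muff
  sorted[8] = le$muffinsadd
  sorted[9] = muffinsaddle$
  sorted[10] = nsaddle$muffi
  sorted[11] = saddle$muffin
  sorted[12] = uffinsaddle$m
sorted[10] = nsaddle$muffi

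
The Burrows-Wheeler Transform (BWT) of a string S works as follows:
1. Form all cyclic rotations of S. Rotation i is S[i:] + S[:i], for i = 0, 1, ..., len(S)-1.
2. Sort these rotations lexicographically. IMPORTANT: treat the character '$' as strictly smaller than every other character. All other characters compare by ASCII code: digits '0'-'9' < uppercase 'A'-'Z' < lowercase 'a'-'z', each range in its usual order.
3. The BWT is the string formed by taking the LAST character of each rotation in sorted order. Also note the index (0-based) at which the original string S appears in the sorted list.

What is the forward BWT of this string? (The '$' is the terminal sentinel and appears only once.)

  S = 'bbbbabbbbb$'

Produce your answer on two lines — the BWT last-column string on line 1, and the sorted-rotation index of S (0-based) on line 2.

Answer: bbbbbbbbb$a
9

Derivation:
All 11 rotations (rotation i = S[i:]+S[:i]):
  rot[0] = bbbbabbbbb$
  rot[1] = bbbabbbbb$b
  rot[2] = bbabbbbb$bb
  rot[3] = babbbbb$bbb
  rot[4] = abbbbb$bbbb
  rot[5] = bbbbb$bbbba
  rot[6] = bbbb$bbbbab
  rot[7] = bbb$bbbbabb
  rot[8] = bb$bbbbabbb
  rot[9] = b$bbbbabbbb
  rot[10] = $bbbbabbbbb
Sorted (with $ < everything):
  sorted[0] = $bbbbabbbbb  (last char: 'b')
  sorted[1] = abbbbb$bbbb  (last char: 'b')
  sorted[2] = b$bbbbabbbb  (last char: 'b')
  sorted[3] = babbbbb$bbb  (last char: 'b')
  sorted[4] = bb$bbbbabbb  (last char: 'b')
  sorted[5] = bbabbbbb$bb  (last char: 'b')
  sorted[6] = bbb$bbbbabb  (last char: 'b')
  sorted[7] = bbbabbbbb$b  (last char: 'b')
  sorted[8] = bbbb$bbbbab  (last char: 'b')
  sorted[9] = bbbbabbbbb$  (last char: '$')
  sorted[10] = bbbbb$bbbba  (last char: 'a')
Last column: bbbbbbbbb$a
Original string S is at sorted index 9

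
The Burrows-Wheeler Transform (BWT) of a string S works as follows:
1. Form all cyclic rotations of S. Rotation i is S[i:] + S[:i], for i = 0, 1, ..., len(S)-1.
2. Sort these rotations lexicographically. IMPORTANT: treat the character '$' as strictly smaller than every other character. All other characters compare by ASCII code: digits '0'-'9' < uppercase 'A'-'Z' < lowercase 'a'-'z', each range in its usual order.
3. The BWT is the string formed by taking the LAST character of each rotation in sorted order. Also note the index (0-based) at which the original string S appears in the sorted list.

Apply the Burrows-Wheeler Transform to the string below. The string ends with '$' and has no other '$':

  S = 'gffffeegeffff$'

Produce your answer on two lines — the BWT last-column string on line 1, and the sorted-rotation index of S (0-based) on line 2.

All 14 rotations (rotation i = S[i:]+S[:i]):
  rot[0] = gffffeegeffff$
  rot[1] = ffffeegeffff$g
  rot[2] = fffeegeffff$gf
  rot[3] = ffeegeffff$gff
  rot[4] = feegeffff$gfff
  rot[5] = eegeffff$gffff
  rot[6] = egeffff$gffffe
  rot[7] = geffff$gffffee
  rot[8] = effff$gffffeeg
  rot[9] = ffff$gffffeege
  rot[10] = fff$gffffeegef
  rot[11] = ff$gffffeegeff
  rot[12] = f$gffffeegefff
  rot[13] = $gffffeegeffff
Sorted (with $ < everything):
  sorted[0] = $gffffeegeffff  (last char: 'f')
  sorted[1] = eegeffff$gffff  (last char: 'f')
  sorted[2] = effff$gffffeeg  (last char: 'g')
  sorted[3] = egeffff$gffffe  (last char: 'e')
  sorted[4] = f$gffffeegefff  (last char: 'f')
  sorted[5] = feegeffff$gfff  (last char: 'f')
  sorted[6] = ff$gffffeegeff  (last char: 'f')
  sorted[7] = ffeegeffff$gff  (last char: 'f')
  sorted[8] = fff$gffffeegef  (last char: 'f')
  sorted[9] = fffeegeffff$gf  (last char: 'f')
  sorted[10] = ffff$gffffeege  (last char: 'e')
  sorted[11] = ffffeegeffff$g  (last char: 'g')
  sorted[12] = geffff$gffffee  (last char: 'e')
  sorted[13] = gffffeegeffff$  (last char: '$')
Last column: ffgeffffffege$
Original string S is at sorted index 13

Answer: ffgeffffffege$
13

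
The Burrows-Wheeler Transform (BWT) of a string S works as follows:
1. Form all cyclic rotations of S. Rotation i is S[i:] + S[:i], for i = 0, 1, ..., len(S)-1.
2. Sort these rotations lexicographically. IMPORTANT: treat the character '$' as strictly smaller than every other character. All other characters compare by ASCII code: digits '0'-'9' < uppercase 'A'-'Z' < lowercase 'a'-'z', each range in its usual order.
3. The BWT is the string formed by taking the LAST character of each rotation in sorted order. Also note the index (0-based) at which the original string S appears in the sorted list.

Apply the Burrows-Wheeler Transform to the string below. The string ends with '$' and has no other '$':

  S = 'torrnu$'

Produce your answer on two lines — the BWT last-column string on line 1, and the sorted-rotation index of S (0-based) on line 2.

All 7 rotations (rotation i = S[i:]+S[:i]):
  rot[0] = torrnu$
  rot[1] = orrnu$t
  rot[2] = rrnu$to
  rot[3] = rnu$tor
  rot[4] = nu$torr
  rot[5] = u$torrn
  rot[6] = $torrnu
Sorted (with $ < everything):
  sorted[0] = $torrnu  (last char: 'u')
  sorted[1] = nu$torr  (last char: 'r')
  sorted[2] = orrnu$t  (last char: 't')
  sorted[3] = rnu$tor  (last char: 'r')
  sorted[4] = rrnu$to  (last char: 'o')
  sorted[5] = torrnu$  (last char: '$')
  sorted[6] = u$torrn  (last char: 'n')
Last column: urtro$n
Original string S is at sorted index 5

Answer: urtro$n
5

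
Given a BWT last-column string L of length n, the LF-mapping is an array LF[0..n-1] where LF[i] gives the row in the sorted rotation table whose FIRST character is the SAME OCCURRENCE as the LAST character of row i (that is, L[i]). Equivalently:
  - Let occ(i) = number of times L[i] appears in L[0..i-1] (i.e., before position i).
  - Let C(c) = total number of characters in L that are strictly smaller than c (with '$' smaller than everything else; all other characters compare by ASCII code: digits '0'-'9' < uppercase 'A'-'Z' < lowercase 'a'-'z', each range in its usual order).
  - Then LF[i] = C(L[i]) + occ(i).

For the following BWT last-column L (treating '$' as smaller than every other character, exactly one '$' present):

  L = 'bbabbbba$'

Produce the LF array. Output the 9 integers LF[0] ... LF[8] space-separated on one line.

Char counts: '$':1, 'a':2, 'b':6
C (first-col start): C('$')=0, C('a')=1, C('b')=3
L[0]='b': occ=0, LF[0]=C('b')+0=3+0=3
L[1]='b': occ=1, LF[1]=C('b')+1=3+1=4
L[2]='a': occ=0, LF[2]=C('a')+0=1+0=1
L[3]='b': occ=2, LF[3]=C('b')+2=3+2=5
L[4]='b': occ=3, LF[4]=C('b')+3=3+3=6
L[5]='b': occ=4, LF[5]=C('b')+4=3+4=7
L[6]='b': occ=5, LF[6]=C('b')+5=3+5=8
L[7]='a': occ=1, LF[7]=C('a')+1=1+1=2
L[8]='$': occ=0, LF[8]=C('$')+0=0+0=0

Answer: 3 4 1 5 6 7 8 2 0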